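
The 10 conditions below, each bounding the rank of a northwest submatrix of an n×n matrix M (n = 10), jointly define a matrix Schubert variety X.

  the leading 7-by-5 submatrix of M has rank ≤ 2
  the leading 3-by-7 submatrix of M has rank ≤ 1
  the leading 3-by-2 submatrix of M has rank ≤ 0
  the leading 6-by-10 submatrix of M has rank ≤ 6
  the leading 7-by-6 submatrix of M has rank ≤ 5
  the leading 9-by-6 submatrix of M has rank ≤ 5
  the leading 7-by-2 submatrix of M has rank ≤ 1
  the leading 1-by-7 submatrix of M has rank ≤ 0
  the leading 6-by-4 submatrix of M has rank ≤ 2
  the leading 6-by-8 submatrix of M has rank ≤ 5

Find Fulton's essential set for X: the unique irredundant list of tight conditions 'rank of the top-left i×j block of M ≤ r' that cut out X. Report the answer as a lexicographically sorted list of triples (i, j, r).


Reconstructing r_w from the 10 given conditions:

  i=1: 0  0  0  0  0  0  0  1  1  1
  i=2: 0  0  1  1  1  1  1  2  2  2
  i=3: 0  0  1  1  1  1  1  2  3  3
  i=4: 1  1  2  2  2  2  2  3  4  4
  i=5: 1  1  2  2  2  3  3  4  5  5
  i=6: 1  1  2  2  2  3  4  5  6  6
  i=7: 1  1  2  2  2  3  4  5  6  7
  i=8: 1  2  3  3  3  4  5  6  7  8
  i=9: 1  2  3  4  4  5  6  7  8  9
  i=10: 1  2  3  4  5  6  7  8  9  10

hence w(1..10) = (8, 3, 9, 1, 6, 7, 10, 2, 4, 5).

Fulton essential set (5 of the 24 Rothe cells):

[(1, 7, 0), (3, 2, 0), (3, 7, 1), (7, 2, 1), (7, 5, 2)]


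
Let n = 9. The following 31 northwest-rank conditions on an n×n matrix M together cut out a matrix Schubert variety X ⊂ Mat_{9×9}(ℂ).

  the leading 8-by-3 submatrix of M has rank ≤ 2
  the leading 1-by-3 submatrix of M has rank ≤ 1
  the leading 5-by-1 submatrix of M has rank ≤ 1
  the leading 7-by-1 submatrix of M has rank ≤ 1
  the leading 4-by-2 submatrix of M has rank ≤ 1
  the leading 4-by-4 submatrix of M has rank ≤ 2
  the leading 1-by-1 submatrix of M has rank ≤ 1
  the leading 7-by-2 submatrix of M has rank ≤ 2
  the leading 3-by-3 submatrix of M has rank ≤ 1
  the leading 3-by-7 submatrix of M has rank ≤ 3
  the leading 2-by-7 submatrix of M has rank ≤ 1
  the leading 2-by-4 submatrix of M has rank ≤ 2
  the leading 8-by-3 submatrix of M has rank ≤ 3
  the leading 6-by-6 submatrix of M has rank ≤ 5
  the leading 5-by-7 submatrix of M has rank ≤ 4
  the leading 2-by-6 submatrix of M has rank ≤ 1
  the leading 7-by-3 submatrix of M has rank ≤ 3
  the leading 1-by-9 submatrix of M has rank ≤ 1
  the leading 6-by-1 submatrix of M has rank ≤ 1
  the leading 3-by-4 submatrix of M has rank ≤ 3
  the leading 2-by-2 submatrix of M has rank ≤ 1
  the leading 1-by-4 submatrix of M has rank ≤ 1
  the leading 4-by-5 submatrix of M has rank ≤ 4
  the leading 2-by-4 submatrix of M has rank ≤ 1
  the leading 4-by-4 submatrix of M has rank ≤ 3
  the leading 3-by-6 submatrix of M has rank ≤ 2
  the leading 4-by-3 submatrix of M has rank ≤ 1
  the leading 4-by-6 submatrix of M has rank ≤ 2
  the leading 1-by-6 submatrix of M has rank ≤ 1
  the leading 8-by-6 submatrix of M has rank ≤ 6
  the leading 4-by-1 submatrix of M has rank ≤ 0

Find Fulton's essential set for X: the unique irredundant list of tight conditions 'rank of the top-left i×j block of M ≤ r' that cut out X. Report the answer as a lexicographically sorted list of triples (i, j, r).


Rank table r_w(9×9) implied by the 31 constraints:

  R[1]: 0 | 1 | 1 | 1 | 1 | 1 | 1 | 1 | 1
  R[2]: 0 | 1 | 1 | 1 | 1 | 1 | 1 | 2 | 2
  R[3]: 0 | 1 | 1 | 2 | 2 | 2 | 2 | 3 | 3
  R[4]: 0 | 1 | 1 | 2 | 2 | 2 | 3 | 4 | 4
  R[5]: 1 | 2 | 2 | 3 | 3 | 3 | 4 | 5 | 5
  R[6]: 1 | 2 | 2 | 3 | 4 | 4 | 5 | 6 | 6
  R[7]: 1 | 2 | 2 | 3 | 4 | 5 | 6 | 7 | 7
  R[8]: 1 | 2 | 2 | 3 | 4 | 5 | 6 | 7 | 8
  R[9]: 1 | 2 | 3 | 4 | 5 | 6 | 7 | 8 | 9

hence w(1..9) = (2, 8, 4, 7, 1, 5, 6, 9, 3).

5 SE-corners of the 16-cell Rothe diagram give Ess(w):

[(2, 7, 1), (4, 1, 0), (4, 3, 1), (4, 6, 2), (8, 3, 2)]


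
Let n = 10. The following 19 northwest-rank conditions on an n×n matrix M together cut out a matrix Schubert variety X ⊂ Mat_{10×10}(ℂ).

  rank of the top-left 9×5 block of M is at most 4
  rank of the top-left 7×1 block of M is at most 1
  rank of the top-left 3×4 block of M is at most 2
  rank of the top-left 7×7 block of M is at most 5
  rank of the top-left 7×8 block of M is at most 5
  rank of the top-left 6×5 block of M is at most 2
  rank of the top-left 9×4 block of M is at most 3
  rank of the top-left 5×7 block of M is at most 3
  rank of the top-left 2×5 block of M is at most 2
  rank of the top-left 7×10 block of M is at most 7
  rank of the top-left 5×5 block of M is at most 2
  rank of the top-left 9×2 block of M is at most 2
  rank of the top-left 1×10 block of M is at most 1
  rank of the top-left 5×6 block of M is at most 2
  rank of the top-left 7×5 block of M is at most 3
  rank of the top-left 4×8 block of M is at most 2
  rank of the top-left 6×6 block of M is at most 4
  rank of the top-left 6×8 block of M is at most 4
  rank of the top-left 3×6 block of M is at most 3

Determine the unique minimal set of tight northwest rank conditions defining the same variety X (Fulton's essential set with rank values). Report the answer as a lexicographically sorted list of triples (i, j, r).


Recovering R(i,j) via the rank-extension bound from the 19 conditions:

  row 1: 1, 1, 1, 1, 1, 1, 1, 1, 1, 1
  row 2: 1, 2, 2, 2, 2, 2, 2, 2, 2, 2
  row 3: 1, 2, 2, 2, 2, 2, 2, 2, 3, 3
  row 4: 1, 2, 2, 2, 2, 2, 2, 2, 3, 4
  row 5: 1, 2, 2, 2, 2, 2, 3, 3, 4, 5
  row 6: 1, 2, 2, 2, 2, 3, 4, 4, 5, 6
  row 7: 1, 2, 3, 3, 3, 4, 5, 5, 6, 7
  row 8: 1, 2, 3, 3, 4, 5, 6, 6, 7, 8
  row 9: 1, 2, 3, 3, 4, 5, 6, 7, 8, 9
  row 10: 1, 2, 3, 4, 5, 6, 7, 8, 9, 10

reading off 1-entries of Δ²R: w = (1, 2, 9, 10, 7, 6, 3, 5, 8, 4).

ℓ(w)=21; the 4 essential cells (i,j,r):

[(4, 8, 2), (5, 6, 2), (6, 5, 2), (9, 4, 3)]


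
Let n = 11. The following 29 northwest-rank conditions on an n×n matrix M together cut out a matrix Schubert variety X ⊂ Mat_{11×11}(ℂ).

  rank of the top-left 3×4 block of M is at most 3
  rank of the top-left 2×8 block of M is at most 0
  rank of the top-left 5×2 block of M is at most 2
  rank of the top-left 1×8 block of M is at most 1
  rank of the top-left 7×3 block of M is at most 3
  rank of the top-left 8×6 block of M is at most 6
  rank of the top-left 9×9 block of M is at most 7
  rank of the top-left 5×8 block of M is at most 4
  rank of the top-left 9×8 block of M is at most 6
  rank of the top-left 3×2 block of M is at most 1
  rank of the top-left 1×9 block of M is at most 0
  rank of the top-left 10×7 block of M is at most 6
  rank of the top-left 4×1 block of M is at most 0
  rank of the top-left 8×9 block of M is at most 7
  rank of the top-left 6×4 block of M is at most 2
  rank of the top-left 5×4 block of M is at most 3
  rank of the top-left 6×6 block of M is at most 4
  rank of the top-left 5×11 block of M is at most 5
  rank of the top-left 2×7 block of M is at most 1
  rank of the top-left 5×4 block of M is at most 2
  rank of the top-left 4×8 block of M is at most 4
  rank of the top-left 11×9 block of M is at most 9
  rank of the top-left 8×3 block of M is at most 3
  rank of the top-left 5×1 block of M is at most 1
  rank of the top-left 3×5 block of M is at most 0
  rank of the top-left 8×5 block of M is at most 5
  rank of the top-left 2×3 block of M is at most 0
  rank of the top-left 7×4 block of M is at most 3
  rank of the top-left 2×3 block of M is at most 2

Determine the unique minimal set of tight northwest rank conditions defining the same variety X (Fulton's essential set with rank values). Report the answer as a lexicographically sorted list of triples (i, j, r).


Recovering R(i,j) via the rank-extension bound from the 29 conditions:

  0 | 0 | 0 | 0 | 0 | 0 | 0 | 0 | 0 | 1 | 1
  0 | 0 | 0 | 0 | 0 | 0 | 0 | 0 | 1 | 2 | 2
  0 | 0 | 0 | 0 | 0 | 1 | 1 | 1 | 2 | 3 | 3
  0 | 1 | 1 | 1 | 1 | 2 | 2 | 2 | 3 | 4 | 4
  1 | 2 | 2 | 2 | 2 | 3 | 3 | 3 | 4 | 5 | 5
  1 | 2 | 2 | 2 | 3 | 4 | 4 | 4 | 5 | 6 | 6
  1 | 2 | 3 | 3 | 4 | 5 | 5 | 5 | 6 | 7 | 7
  1 | 2 | 3 | 4 | 5 | 6 | 6 | 6 | 7 | 8 | 8
  1 | 2 | 3 | 4 | 5 | 6 | 6 | 6 | 7 | 8 | 9
  1 | 2 | 3 | 4 | 5 | 6 | 6 | 7 | 8 | 9 | 10
  1 | 2 | 3 | 4 | 5 | 6 | 7 | 8 | 9 | 10 | 11

giving w = (10, 9, 6, 2, 1, 5, 3, 4, 11, 8, 7) via Δ²R.

7 SE-corners of the 28-cell Rothe diagram give Ess(w):

[(1, 9, 0), (2, 8, 0), (3, 5, 0), (4, 1, 0), (6, 4, 2), (9, 8, 6), (10, 7, 6)]


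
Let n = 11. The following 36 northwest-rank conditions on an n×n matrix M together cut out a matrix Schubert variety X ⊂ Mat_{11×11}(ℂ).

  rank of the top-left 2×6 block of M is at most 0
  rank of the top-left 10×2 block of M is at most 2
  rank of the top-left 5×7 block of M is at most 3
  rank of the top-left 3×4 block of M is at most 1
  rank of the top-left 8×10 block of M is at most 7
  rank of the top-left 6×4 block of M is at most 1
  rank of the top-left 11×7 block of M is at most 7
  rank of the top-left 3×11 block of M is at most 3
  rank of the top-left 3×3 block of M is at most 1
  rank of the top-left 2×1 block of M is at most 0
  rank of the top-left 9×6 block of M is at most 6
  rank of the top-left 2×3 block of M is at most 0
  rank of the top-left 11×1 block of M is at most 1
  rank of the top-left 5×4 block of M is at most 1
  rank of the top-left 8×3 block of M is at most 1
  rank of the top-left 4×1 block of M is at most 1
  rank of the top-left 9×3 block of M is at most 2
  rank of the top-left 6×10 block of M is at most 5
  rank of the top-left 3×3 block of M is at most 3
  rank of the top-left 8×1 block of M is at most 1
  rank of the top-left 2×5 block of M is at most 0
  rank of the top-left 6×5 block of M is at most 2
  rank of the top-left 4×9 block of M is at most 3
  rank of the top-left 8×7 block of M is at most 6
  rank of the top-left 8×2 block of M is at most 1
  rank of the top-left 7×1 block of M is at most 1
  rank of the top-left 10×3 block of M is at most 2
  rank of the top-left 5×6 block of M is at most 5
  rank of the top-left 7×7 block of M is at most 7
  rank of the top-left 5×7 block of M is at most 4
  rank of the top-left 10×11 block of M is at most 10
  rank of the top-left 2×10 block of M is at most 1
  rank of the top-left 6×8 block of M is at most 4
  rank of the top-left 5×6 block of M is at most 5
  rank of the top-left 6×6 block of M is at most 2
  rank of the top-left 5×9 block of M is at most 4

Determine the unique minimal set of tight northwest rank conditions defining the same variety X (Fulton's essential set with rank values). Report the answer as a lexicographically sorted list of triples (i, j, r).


Recovering R(i,j) via the rank-extension bound from the 36 conditions:

  0 0 0 0 0 0 1 1 1 1 1
  0 0 0 0 0 0 1 1 1 1 2
  1 1 1 1 1 1 2 2 2 2 3
  1 1 1 1 2 2 3 3 3 3 4
  1 1 1 1 2 2 3 4 4 4 5
  1 1 1 1 2 2 3 4 5 5 6
  1 1 1 2 3 3 4 5 6 6 7
  1 1 1 2 3 4 5 6 7 7 8
  1 2 2 3 4 5 6 7 8 8 9
  1 2 2 3 4 5 6 7 8 9 10
  1 2 3 4 5 6 7 8 9 10 11

hence w(1..11) = (7, 11, 1, 5, 8, 9, 4, 6, 2, 10, 3).

Fulton essential set (6 of the 31 Rothe cells):

[(2, 6, 0), (2, 10, 1), (6, 4, 1), (6, 6, 2), (8, 3, 1), (10, 3, 2)]


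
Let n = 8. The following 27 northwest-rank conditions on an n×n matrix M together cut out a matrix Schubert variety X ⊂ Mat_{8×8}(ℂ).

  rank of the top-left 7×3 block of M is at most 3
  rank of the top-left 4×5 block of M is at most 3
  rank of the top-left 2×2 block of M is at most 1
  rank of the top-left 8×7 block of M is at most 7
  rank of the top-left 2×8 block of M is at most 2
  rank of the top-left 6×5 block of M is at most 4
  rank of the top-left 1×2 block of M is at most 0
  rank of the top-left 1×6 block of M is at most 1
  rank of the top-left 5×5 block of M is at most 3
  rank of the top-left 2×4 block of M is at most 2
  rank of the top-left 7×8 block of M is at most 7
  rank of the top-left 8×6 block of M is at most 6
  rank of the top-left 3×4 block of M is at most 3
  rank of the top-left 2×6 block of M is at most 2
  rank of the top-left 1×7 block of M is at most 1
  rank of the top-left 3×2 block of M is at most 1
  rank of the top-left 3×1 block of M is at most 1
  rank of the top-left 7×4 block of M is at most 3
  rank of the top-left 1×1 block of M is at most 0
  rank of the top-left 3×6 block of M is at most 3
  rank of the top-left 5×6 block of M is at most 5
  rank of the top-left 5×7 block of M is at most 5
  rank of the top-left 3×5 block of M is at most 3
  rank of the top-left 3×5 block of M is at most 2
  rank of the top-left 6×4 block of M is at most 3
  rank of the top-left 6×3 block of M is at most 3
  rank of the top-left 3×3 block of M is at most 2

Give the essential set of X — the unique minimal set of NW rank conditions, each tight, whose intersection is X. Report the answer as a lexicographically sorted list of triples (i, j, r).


Reconstructing r_w from the 27 given conditions:

  R[1]: 0 | 0 | 1 | 1 | 1 | 1 | 1 | 1
  R[2]: 1 | 1 | 2 | 2 | 2 | 2 | 2 | 2
  R[3]: 1 | 1 | 2 | 2 | 2 | 3 | 3 | 3
  R[4]: 1 | 2 | 3 | 3 | 3 | 4 | 4 | 4
  R[5]: 1 | 2 | 3 | 3 | 3 | 4 | 5 | 5
  R[6]: 1 | 2 | 3 | 3 | 4 | 5 | 6 | 6
  R[7]: 1 | 2 | 3 | 3 | 4 | 5 | 6 | 7
  R[8]: 1 | 2 | 3 | 4 | 5 | 6 | 7 | 8

giving w = (3, 1, 6, 2, 7, 5, 8, 4) via Δ²R.

|D(w)|=9, |Ess(w)|=5:

[(1, 2, 0), (3, 2, 1), (3, 5, 2), (5, 5, 3), (7, 4, 3)]


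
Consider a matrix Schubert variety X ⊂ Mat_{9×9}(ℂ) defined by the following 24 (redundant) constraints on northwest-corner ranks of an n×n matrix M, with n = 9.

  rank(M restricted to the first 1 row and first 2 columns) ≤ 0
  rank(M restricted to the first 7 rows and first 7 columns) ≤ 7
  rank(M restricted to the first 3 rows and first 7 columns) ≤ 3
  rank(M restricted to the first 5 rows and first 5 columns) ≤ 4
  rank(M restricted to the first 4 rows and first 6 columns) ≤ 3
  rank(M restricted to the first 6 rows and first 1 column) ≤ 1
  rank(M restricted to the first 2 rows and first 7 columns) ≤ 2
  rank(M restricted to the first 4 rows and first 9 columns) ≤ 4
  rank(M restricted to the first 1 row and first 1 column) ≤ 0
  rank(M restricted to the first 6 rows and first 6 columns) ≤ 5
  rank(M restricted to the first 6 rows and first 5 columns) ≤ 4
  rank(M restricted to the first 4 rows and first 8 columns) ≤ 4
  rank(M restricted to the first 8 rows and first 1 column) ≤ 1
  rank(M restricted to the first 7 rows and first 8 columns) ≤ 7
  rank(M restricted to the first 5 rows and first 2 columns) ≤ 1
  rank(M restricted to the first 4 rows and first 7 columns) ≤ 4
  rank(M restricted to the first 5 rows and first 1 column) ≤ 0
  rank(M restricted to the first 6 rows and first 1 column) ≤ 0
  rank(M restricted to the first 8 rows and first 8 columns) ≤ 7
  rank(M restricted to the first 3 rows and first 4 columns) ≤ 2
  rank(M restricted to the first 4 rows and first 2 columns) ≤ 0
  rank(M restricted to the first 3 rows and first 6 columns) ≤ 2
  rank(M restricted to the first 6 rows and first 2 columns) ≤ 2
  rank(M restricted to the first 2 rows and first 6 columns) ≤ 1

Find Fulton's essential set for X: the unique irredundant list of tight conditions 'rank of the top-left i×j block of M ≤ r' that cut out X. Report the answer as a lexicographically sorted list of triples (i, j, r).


Propagating the 24 rank bounds to every northwest block:

  0, 0, 1, 1, 1, 1, 1, 1, 1
  0, 0, 1, 1, 1, 1, 2, 2, 2
  0, 0, 1, 2, 2, 2, 3, 3, 3
  0, 0, 1, 2, 3, 3, 4, 4, 4
  0, 1, 2, 3, 4, 4, 5, 5, 5
  0, 1, 2, 3, 4, 5, 6, 6, 6
  1, 2, 3, 4, 5, 6, 7, 7, 7
  1, 2, 3, 4, 5, 6, 7, 7, 8
  1, 2, 3, 4, 5, 6, 7, 8, 9

hence w(1..9) = (3, 7, 4, 5, 2, 6, 1, 9, 8).

4 SE-corners of the 14-cell Rothe diagram give Ess(w):

[(2, 6, 1), (4, 2, 0), (6, 1, 0), (8, 8, 7)]


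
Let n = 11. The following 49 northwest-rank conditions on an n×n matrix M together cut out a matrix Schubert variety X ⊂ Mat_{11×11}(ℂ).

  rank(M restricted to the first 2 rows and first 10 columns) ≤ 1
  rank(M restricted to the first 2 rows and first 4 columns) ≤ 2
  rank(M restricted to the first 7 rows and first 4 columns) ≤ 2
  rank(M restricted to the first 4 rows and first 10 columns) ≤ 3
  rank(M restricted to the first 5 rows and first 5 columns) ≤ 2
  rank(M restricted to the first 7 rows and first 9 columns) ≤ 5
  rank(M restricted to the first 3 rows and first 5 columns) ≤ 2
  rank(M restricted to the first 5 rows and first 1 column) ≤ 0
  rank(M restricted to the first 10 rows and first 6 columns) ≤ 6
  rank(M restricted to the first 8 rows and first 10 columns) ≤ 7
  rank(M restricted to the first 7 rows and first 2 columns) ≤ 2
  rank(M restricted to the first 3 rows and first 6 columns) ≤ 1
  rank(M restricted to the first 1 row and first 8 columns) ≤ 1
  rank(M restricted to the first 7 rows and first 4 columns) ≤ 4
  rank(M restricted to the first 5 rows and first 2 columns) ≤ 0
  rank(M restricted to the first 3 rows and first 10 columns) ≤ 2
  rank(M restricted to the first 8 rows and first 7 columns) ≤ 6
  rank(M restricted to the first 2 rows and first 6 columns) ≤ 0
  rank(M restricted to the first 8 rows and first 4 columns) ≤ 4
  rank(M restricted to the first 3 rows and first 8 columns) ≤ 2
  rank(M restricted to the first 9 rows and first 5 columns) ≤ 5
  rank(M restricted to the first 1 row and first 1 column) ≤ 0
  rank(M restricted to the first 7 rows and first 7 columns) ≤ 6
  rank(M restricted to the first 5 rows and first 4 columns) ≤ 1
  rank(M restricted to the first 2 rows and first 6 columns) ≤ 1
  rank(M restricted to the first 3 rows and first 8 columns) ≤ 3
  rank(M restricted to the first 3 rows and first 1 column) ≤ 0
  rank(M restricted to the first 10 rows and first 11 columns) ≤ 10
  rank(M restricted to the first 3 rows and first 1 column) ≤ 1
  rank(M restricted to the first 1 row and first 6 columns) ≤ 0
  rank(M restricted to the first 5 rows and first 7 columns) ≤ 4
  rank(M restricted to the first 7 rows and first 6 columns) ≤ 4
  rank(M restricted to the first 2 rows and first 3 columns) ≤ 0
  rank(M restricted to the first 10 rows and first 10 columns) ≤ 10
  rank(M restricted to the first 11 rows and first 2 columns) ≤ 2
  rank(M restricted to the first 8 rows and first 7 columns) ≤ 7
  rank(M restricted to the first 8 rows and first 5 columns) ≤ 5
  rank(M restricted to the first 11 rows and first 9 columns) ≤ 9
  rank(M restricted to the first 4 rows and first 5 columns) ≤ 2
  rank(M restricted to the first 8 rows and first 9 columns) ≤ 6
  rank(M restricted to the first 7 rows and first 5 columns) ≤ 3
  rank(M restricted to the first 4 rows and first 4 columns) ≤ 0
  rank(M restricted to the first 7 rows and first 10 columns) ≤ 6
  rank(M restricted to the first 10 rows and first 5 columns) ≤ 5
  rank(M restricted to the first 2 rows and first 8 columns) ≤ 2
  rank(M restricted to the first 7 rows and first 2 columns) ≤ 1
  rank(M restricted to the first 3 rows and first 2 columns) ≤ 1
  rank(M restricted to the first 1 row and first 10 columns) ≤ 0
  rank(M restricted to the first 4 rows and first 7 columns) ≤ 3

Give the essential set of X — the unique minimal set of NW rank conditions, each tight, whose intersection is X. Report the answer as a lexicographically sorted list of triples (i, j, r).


Rank table r_w(11×11) implied by the 49 constraints:

  i=1: 0 0 0 0 0 0 0 0 0 0 1
  i=2: 0 0 0 0 0 0 1 1 1 1 2
  i=3: 0 0 0 0 1 1 2 2 2 2 3
  i=4: 0 0 0 0 1 2 3 3 3 3 4
  i=5: 0 0 1 1 2 3 4 4 4 4 5
  i=6: 1 1 2 2 3 4 5 5 5 5 6
  i=7: 1 1 2 2 3 4 5 5 5 6 7
  i=8: 1 2 3 3 4 5 6 6 6 7 8
  i=9: 1 2 3 4 5 6 7 7 7 8 9
  i=10: 1 2 3 4 5 6 7 8 8 9 10
  i=11: 1 2 3 4 5 6 7 8 9 10 11

hence w(1..11) = (11, 7, 5, 6, 3, 1, 10, 2, 4, 8, 9).

7 SE-corners of the 30-cell Rothe diagram give Ess(w):

[(1, 10, 0), (2, 6, 0), (4, 4, 0), (5, 2, 0), (7, 2, 1), (7, 4, 2), (7, 9, 5)]


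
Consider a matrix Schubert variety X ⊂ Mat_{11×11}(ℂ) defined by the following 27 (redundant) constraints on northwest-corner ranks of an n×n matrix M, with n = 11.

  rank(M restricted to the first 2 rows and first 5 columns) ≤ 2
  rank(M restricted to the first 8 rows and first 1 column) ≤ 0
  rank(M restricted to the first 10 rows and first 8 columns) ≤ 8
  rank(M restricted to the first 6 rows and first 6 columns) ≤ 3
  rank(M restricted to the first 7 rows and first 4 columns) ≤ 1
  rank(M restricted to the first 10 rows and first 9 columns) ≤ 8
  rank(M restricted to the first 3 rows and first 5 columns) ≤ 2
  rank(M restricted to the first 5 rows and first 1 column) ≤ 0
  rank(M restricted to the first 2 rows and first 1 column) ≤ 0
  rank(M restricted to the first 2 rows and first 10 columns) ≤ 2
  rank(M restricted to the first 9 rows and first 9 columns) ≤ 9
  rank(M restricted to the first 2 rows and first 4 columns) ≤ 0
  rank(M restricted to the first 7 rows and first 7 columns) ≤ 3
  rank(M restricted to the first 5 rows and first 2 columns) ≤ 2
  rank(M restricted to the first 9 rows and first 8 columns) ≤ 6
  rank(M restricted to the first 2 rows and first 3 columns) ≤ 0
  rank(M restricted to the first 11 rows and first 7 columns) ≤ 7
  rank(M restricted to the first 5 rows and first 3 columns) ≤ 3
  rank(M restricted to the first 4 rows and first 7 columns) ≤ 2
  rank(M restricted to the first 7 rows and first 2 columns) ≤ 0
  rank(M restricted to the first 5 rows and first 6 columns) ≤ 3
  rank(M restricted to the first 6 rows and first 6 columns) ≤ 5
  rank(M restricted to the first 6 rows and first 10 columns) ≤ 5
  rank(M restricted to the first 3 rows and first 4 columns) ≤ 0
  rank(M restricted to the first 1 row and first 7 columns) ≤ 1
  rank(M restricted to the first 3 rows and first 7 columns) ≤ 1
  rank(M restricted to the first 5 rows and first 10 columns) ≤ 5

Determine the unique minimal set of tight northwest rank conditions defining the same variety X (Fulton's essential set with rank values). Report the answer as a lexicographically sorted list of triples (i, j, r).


Recovering R(i,j) via the rank-extension bound from the 27 conditions:

  R[1]: 0, 0, 0, 0, 1, 1, 1, 1, 1, 1, 1
  R[2]: 0, 0, 0, 0, 1, 1, 1, 2, 2, 2, 2
  R[3]: 0, 0, 0, 0, 1, 1, 1, 2, 3, 3, 3
  R[4]: 0, 0, 1, 1, 2, 2, 2, 3, 4, 4, 4
  R[5]: 0, 0, 1, 1, 2, 3, 3, 4, 5, 5, 5
  R[6]: 0, 0, 1, 1, 2, 3, 3, 4, 5, 5, 6
  R[7]: 0, 0, 1, 1, 2, 3, 3, 4, 5, 6, 7
  R[8]: 0, 1, 2, 2, 3, 4, 4, 5, 6, 7, 8
  R[9]: 1, 2, 3, 3, 4, 5, 5, 6, 7, 8, 9
  R[10]: 1, 2, 3, 4, 5, 6, 6, 7, 8, 9, 10
  R[11]: 1, 2, 3, 4, 5, 6, 7, 8, 9, 10, 11

second differences of R give the permutation w = (5, 8, 9, 3, 6, 11, 10, 2, 1, 4, 7).

Rothe diagram D(w) (31 cells), 7 SE-corners (essential conditions):

[(3, 4, 0), (3, 7, 1), (6, 10, 5), (7, 2, 0), (7, 4, 1), (7, 7, 3), (8, 1, 0)]


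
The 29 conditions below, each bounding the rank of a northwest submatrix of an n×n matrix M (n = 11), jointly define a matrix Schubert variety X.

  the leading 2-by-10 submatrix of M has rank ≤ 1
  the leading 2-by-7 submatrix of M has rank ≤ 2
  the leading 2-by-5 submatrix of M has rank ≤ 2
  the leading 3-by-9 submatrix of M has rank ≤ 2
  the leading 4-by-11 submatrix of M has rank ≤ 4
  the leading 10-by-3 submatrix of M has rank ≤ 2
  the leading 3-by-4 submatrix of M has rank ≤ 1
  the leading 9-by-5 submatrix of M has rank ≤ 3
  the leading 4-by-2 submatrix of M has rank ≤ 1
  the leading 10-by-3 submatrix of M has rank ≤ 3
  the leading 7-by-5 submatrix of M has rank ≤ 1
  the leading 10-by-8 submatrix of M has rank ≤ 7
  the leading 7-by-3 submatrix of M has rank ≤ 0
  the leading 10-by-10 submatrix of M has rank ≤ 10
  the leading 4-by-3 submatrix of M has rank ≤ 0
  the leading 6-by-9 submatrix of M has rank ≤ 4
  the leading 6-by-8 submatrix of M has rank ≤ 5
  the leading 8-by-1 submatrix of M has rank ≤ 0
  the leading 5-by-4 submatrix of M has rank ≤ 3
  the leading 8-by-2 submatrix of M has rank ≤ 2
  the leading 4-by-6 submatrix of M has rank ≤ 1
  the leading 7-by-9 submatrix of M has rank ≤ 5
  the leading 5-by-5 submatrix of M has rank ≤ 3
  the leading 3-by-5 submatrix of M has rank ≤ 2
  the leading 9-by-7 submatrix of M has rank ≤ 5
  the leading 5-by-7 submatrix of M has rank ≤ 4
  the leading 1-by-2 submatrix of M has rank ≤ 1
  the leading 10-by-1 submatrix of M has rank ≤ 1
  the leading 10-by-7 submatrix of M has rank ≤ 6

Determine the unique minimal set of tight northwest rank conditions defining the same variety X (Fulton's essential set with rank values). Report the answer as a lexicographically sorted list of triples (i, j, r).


Reconstructing r_w from the 29 given conditions:

  i=1: 0 0 0 1 1 1 1 1 1 1 1
  i=2: 0 0 0 1 1 1 1 1 1 1 2
  i=3: 0 0 0 1 1 1 2 2 2 2 3
  i=4: 0 0 0 1 1 1 2 3 3 3 4
  i=5: 0 0 0 1 1 2 3 4 4 4 5
  i=6: 0 0 0 1 1 2 3 4 4 5 6
  i=7: 0 0 0 1 1 2 3 4 5 6 7
  i=8: 0 1 1 2 2 3 4 5 6 7 8
  i=9: 1 2 2 3 3 4 5 6 7 8 9
  i=10: 1 2 2 3 4 5 6 7 8 9 10
  i=11: 1 2 3 4 5 6 7 8 9 10 11

the unique w with this rank table is (4, 11, 7, 8, 6, 10, 9, 2, 1, 5, 3).

7 SE-corners of the 37-cell Rothe diagram give Ess(w):

[(2, 10, 1), (4, 6, 1), (6, 9, 4), (7, 3, 0), (7, 5, 1), (8, 1, 0), (10, 3, 2)]


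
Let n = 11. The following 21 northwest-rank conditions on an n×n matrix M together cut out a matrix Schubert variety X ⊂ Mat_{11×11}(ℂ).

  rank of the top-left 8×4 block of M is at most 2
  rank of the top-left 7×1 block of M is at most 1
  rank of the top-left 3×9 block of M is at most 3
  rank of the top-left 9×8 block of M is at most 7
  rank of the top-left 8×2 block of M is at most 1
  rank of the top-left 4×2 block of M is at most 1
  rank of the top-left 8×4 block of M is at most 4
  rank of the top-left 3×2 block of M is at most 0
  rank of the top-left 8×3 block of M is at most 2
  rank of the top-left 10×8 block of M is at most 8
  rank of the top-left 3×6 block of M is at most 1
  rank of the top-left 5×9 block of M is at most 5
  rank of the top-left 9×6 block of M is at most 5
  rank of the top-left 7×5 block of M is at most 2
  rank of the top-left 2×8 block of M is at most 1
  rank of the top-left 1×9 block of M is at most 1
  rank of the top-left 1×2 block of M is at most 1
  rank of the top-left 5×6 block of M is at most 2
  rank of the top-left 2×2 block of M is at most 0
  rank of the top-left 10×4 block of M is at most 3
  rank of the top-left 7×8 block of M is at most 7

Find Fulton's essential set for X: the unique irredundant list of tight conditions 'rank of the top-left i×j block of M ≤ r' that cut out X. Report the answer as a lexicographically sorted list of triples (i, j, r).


Recovering R(i,j) via the rank-extension bound from the 21 conditions:

  0 0 1 1 1 1 1 1 1 1 1
  0 0 1 1 1 1 1 1 2 2 2
  0 0 1 1 1 1 2 2 3 3 3
  1 1 2 2 2 2 3 3 4 4 4
  1 1 2 2 2 2 3 4 5 5 5
  1 1 2 2 2 3 4 5 6 6 6
  1 1 2 2 2 3 4 5 6 7 7
  1 1 2 2 3 4 5 6 7 8 8
  1 2 3 3 4 5 6 7 8 9 9
  1 2 3 3 4 5 6 7 8 9 10
  1 2 3 4 5 6 7 8 9 10 11

the unique w with this rank table is (3, 9, 7, 1, 8, 6, 10, 5, 2, 11, 4).

|D(w)|=27, |Ess(w)|=8:

[(2, 8, 1), (3, 2, 0), (3, 6, 1), (5, 6, 2), (7, 5, 2), (8, 2, 1), (8, 4, 2), (10, 4, 3)]


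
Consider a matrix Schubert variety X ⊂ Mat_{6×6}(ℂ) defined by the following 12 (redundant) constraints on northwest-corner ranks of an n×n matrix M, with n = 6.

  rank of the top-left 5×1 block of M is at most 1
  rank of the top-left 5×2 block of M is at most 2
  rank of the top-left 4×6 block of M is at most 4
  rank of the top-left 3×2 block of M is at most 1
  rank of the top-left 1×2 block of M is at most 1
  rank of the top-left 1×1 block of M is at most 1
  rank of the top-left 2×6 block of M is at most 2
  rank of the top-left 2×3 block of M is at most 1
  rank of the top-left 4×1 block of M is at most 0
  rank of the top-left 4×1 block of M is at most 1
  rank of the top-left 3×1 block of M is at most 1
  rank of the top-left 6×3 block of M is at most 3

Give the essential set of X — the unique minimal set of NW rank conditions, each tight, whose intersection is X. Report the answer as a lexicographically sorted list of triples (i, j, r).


Reconstructing r_w from the 12 given conditions:

  row 1: 0 | 1 | 1 | 1 | 1 | 1
  row 2: 0 | 1 | 1 | 2 | 2 | 2
  row 3: 0 | 1 | 2 | 3 | 3 | 3
  row 4: 0 | 1 | 2 | 3 | 4 | 4
  row 5: 1 | 2 | 3 | 4 | 5 | 5
  row 6: 1 | 2 | 3 | 4 | 5 | 6

so w = (2, 4, 3, 5, 1, 6).

2 SE-corners of the 5-cell Rothe diagram give Ess(w):

[(2, 3, 1), (4, 1, 0)]


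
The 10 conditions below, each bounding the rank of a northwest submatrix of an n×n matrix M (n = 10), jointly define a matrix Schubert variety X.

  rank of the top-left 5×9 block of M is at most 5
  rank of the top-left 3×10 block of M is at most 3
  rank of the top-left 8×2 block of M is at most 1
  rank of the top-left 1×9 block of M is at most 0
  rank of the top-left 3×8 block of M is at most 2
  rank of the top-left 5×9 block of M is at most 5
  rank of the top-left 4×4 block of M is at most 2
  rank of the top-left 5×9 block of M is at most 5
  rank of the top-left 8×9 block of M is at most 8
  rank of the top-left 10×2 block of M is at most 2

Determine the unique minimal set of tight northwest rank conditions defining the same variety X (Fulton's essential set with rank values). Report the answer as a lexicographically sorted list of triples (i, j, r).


Rank table r_w(10×10) implied by the 10 constraints:

  0 | 0 | 0 | 0 | 0 | 0 | 0 | 0 | 0 | 1
  1 | 1 | 1 | 1 | 1 | 1 | 1 | 1 | 1 | 2
  1 | 1 | 2 | 2 | 2 | 2 | 2 | 2 | 2 | 3
  1 | 1 | 2 | 2 | 3 | 3 | 3 | 3 | 3 | 4
  1 | 1 | 2 | 3 | 4 | 4 | 4 | 4 | 4 | 5
  1 | 1 | 2 | 3 | 4 | 5 | 5 | 5 | 5 | 6
  1 | 1 | 2 | 3 | 4 | 5 | 6 | 6 | 6 | 7
  1 | 1 | 2 | 3 | 4 | 5 | 6 | 7 | 7 | 8
  1 | 2 | 3 | 4 | 5 | 6 | 7 | 8 | 8 | 9
  1 | 2 | 3 | 4 | 5 | 6 | 7 | 8 | 9 | 10

giving w = (10, 1, 3, 5, 4, 6, 7, 8, 2, 9) via Δ²R.

D(w) has 16 cells with 3 SE-corners; essential set:

[(1, 9, 0), (4, 4, 2), (8, 2, 1)]


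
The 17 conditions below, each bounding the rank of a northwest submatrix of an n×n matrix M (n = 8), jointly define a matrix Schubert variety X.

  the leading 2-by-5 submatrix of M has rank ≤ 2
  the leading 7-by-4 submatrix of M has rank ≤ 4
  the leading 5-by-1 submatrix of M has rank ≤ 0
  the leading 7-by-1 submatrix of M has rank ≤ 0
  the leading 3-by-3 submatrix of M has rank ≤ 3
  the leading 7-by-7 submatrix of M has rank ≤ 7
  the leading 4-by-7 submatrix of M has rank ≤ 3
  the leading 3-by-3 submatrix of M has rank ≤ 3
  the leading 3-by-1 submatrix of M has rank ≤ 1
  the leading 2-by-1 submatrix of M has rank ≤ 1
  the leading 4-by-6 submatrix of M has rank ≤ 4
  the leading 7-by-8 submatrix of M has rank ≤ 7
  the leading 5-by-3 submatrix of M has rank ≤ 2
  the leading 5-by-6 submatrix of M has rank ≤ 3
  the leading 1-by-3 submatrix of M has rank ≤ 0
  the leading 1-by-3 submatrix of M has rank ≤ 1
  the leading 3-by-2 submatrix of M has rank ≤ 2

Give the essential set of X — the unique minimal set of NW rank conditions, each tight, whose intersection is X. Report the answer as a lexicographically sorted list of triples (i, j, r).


Recovering R(i,j) via the rank-extension bound from the 17 conditions:

  i=1: 0, 0, 0, 1, 1, 1, 1, 1
  i=2: 0, 1, 1, 2, 2, 2, 2, 2
  i=3: 0, 1, 2, 3, 3, 3, 3, 3
  i=4: 0, 1, 2, 3, 3, 3, 3, 4
  i=5: 0, 1, 2, 3, 3, 3, 4, 5
  i=6: 0, 1, 2, 3, 4, 4, 5, 6
  i=7: 0, 1, 2, 3, 4, 5, 6, 7
  i=8: 1, 2, 3, 4, 5, 6, 7, 8

the unique w with this rank table is (4, 2, 3, 8, 7, 5, 6, 1).

4 SE-corners of the 14-cell Rothe diagram give Ess(w):

[(1, 3, 0), (4, 7, 3), (5, 6, 3), (7, 1, 0)]


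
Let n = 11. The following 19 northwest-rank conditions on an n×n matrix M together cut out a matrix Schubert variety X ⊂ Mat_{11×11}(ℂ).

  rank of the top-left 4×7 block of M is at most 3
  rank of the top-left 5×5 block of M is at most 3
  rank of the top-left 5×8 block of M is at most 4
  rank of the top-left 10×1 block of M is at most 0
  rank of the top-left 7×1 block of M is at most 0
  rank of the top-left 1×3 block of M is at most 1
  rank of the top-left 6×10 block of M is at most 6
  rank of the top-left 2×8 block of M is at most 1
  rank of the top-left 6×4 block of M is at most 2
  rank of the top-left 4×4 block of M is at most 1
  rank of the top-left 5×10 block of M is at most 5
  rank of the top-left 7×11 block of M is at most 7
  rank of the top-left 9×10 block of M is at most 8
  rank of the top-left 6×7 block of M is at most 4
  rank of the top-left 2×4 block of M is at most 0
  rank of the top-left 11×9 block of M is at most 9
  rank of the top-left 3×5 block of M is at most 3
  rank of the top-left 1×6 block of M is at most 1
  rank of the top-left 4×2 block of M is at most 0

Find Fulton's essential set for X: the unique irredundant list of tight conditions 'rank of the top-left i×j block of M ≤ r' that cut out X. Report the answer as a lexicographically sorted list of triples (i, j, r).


Propagating the 19 rank bounds to every northwest block:

  row 1: 0 | 0 | 0 | 0 | 1 | 1 | 1 | 1 | 1 | 1 | 1
  row 2: 0 | 0 | 0 | 0 | 1 | 1 | 1 | 1 | 2 | 2 | 2
  row 3: 0 | 0 | 1 | 1 | 2 | 2 | 2 | 2 | 3 | 3 | 3
  row 4: 0 | 0 | 1 | 1 | 2 | 3 | 3 | 3 | 4 | 4 | 4
  row 5: 0 | 1 | 2 | 2 | 3 | 4 | 4 | 4 | 5 | 5 | 5
  row 6: 0 | 1 | 2 | 2 | 3 | 4 | 4 | 5 | 6 | 6 | 6
  row 7: 0 | 1 | 2 | 3 | 4 | 5 | 5 | 6 | 7 | 7 | 7
  row 8: 0 | 1 | 2 | 3 | 4 | 5 | 6 | 7 | 8 | 8 | 8
  row 9: 0 | 1 | 2 | 3 | 4 | 5 | 6 | 7 | 8 | 8 | 9
  row 10: 0 | 1 | 2 | 3 | 4 | 5 | 6 | 7 | 8 | 9 | 10
  row 11: 1 | 2 | 3 | 4 | 5 | 6 | 7 | 8 | 9 | 10 | 11

hence w(1..11) = (5, 9, 3, 6, 2, 8, 4, 7, 11, 10, 1).

8 SE-corners of the 25-cell Rothe diagram give Ess(w):

[(2, 4, 0), (2, 8, 1), (4, 2, 0), (4, 4, 1), (6, 4, 2), (6, 7, 4), (9, 10, 8), (10, 1, 0)]


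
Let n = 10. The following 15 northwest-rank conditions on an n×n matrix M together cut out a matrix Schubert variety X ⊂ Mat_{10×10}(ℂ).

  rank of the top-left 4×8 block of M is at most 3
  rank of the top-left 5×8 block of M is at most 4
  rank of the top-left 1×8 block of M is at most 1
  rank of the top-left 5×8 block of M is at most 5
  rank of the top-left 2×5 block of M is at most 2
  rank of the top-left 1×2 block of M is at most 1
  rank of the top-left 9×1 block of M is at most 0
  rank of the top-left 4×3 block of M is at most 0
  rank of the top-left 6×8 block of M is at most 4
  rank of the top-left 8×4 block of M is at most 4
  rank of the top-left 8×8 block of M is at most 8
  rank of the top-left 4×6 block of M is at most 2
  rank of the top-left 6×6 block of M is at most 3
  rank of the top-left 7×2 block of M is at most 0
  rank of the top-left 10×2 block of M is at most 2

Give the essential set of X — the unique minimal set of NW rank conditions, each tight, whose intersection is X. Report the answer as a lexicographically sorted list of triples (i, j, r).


The tightest implied rank at each (i,j), from the 15 conditions:

  0 0 0 1 1 1 1 1 1 1
  0 0 0 1 2 2 2 2 2 2
  0 0 0 1 2 2 3 3 3 3
  0 0 0 1 2 2 3 3 4 4
  0 0 1 2 3 3 4 4 5 5
  0 0 1 2 3 3 4 4 5 6
  0 0 1 2 3 4 5 5 6 7
  0 1 2 3 4 5 6 6 7 8
  0 1 2 3 4 5 6 7 8 9
  1 2 3 4 5 6 7 8 9 10

giving w = (4, 5, 7, 9, 3, 10, 6, 2, 8, 1) via Δ²R.

ℓ(w)=25; the 7 essential cells (i,j,r):

[(4, 3, 0), (4, 6, 2), (4, 8, 3), (6, 6, 3), (6, 8, 4), (7, 2, 0), (9, 1, 0)]


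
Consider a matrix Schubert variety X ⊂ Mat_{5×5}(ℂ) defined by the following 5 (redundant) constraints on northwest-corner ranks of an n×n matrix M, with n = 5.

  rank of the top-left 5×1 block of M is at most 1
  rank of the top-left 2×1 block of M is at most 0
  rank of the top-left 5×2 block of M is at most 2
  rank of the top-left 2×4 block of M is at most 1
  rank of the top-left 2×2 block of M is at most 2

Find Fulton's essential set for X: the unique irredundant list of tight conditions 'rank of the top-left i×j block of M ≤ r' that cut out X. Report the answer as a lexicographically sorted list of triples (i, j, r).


Reconstructing r_w from the 5 given conditions:

  row 1: 0 1 1 1 1
  row 2: 0 1 1 1 2
  row 3: 1 2 2 2 3
  row 4: 1 2 3 3 4
  row 5: 1 2 3 4 5

so w = (2, 5, 1, 3, 4).

|D(w)|=4, |Ess(w)|=2:

[(2, 1, 0), (2, 4, 1)]


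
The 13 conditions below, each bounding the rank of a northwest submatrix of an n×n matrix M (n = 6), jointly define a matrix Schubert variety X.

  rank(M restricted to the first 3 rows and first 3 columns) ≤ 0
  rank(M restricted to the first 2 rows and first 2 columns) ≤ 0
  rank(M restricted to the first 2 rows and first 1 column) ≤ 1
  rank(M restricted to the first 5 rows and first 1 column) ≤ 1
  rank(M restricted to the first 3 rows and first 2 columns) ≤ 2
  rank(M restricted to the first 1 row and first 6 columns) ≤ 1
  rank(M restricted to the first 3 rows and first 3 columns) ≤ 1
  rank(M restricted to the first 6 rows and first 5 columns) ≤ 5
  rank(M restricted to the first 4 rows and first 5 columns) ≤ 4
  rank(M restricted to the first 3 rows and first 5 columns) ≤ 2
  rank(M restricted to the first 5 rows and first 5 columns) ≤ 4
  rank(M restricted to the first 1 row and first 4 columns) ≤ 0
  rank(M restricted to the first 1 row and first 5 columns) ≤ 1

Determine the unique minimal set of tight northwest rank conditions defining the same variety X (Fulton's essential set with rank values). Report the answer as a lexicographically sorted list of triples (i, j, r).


Reconstructing r_w from the 13 given conditions:

  R[1]: 0  0  0  0  1  1
  R[2]: 0  0  0  1  2  2
  R[3]: 0  0  0  1  2  3
  R[4]: 1  1  1  2  3  4
  R[5]: 1  2  2  3  4  5
  R[6]: 1  2  3  4  5  6

second differences of R give the permutation w = (5, 4, 6, 1, 2, 3).

2 SE-corners of the 10-cell Rothe diagram give Ess(w):

[(1, 4, 0), (3, 3, 0)]


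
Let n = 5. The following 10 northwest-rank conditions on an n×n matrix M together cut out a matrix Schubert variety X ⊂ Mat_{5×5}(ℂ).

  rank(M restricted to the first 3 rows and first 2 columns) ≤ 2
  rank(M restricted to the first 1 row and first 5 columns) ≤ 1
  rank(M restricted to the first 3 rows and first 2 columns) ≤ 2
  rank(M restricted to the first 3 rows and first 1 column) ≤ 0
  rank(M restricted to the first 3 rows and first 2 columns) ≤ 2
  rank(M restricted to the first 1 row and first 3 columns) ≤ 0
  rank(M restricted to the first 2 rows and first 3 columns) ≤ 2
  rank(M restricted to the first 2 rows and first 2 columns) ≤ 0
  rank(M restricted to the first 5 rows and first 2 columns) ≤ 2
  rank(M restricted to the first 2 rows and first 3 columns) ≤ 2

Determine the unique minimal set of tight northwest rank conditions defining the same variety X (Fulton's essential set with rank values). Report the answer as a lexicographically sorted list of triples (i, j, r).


Reconstructing r_w from the 10 given conditions:

  0  0  0  1  1
  0  0  1  2  2
  0  1  2  3  3
  1  2  3  4  4
  1  2  3  4  5

so w = (4, 3, 2, 1, 5).

|D(w)|=6, |Ess(w)|=3:

[(1, 3, 0), (2, 2, 0), (3, 1, 0)]


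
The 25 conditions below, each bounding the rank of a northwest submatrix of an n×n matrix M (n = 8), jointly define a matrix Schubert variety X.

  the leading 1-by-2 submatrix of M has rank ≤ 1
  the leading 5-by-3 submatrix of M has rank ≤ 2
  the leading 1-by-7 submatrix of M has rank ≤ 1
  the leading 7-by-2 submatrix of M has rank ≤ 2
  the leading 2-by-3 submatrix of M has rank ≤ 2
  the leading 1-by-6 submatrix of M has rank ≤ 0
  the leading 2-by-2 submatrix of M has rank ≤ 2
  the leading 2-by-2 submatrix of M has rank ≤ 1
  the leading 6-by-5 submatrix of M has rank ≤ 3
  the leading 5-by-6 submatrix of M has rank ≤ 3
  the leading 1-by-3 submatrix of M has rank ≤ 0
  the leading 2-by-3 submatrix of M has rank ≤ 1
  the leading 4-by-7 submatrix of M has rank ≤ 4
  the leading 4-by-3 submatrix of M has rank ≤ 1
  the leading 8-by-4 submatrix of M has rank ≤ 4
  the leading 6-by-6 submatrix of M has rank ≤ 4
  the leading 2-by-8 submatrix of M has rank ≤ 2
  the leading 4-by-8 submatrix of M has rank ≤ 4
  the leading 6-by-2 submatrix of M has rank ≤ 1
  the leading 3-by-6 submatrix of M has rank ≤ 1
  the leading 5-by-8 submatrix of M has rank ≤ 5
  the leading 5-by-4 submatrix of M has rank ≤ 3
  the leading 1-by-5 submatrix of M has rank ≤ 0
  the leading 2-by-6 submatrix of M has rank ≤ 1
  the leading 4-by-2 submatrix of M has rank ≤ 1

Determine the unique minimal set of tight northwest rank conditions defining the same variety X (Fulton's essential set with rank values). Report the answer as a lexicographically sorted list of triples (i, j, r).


Reconstructing r_w from the 25 given conditions:

  R[1]: 0 | 0 | 0 | 0 | 0 | 0 | 1 | 1
  R[2]: 1 | 1 | 1 | 1 | 1 | 1 | 2 | 2
  R[3]: 1 | 1 | 1 | 1 | 1 | 1 | 2 | 3
  R[4]: 1 | 1 | 1 | 2 | 2 | 2 | 3 | 4
  R[5]: 1 | 1 | 2 | 3 | 3 | 3 | 4 | 5
  R[6]: 1 | 1 | 2 | 3 | 3 | 4 | 5 | 6
  R[7]: 1 | 2 | 3 | 4 | 4 | 5 | 6 | 7
  R[8]: 1 | 2 | 3 | 4 | 5 | 6 | 7 | 8

hence w(1..8) = (7, 1, 8, 4, 3, 6, 2, 5).

D(w) has 16 cells with 5 SE-corners; essential set:

[(1, 6, 0), (3, 6, 1), (4, 3, 1), (6, 2, 1), (6, 5, 3)]
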